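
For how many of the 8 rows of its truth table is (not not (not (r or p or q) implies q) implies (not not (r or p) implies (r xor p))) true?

p | q | r || φ
0 | 0 | 0 || 1
0 | 0 | 1 || 1
0 | 1 | 0 || 1
0 | 1 | 1 || 1
1 | 0 | 0 || 1
1 | 0 | 1 || 0
1 | 1 | 0 || 1
1 | 1 | 1 || 0
The formula is true on 6 of the 8 rows.

6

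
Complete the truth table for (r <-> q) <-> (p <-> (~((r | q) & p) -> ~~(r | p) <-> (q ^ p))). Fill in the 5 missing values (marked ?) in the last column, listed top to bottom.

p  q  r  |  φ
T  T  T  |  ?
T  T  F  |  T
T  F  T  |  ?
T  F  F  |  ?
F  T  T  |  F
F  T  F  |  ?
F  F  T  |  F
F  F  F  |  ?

F, F, T, F, F

Row p=T, q=T, r=T: (r <-> q) = T, (p <-> (~((r | q) & p) -> ~~(r | p) <-> (q ^ p))) = F, so the formula = F.
Row p=T, q=F, r=T: (r <-> q) = F, (p <-> (~((r | q) & p) -> ~~(r | p) <-> (q ^ p))) = T, so the formula = F.
Row p=T, q=F, r=F: (r <-> q) = T, (p <-> (~((r | q) & p) -> ~~(r | p) <-> (q ^ p))) = T, so the formula = T.
Row p=F, q=T, r=F: (r <-> q) = F, (p <-> (~((r | q) & p) -> ~~(r | p) <-> (q ^ p))) = T, so the formula = F.
Row p=F, q=F, r=F: (r <-> q) = T, (p <-> (~((r | q) & p) -> ~~(r | p) <-> (q ^ p))) = F, so the formula = F.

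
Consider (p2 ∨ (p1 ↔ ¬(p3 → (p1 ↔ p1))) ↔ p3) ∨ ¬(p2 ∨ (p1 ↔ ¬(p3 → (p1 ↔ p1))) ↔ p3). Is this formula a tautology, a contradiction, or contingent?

tautology

p1 | p2 | p3 || (p1 ↔ p1) | (p3 → (p1 ↔ p1)) | ¬(p3 → (p1 ↔ p1)) | (p1 ↔ ¬(p3 → (p1 ↔ p1))) | φ
1  | 1  | 1  ||     1     |        1         |         0         |            0             | 1
1  | 1  | 0  ||     1     |        1         |         0         |            0             | 1
1  | 0  | 1  ||     1     |        1         |         0         |            0             | 1
1  | 0  | 0  ||     1     |        1         |         0         |            0             | 1
0  | 1  | 1  ||     1     |        1         |         0         |            1             | 1
0  | 1  | 0  ||     1     |        1         |         0         |            1             | 1
0  | 0  | 1  ||     1     |        1         |         0         |            1             | 1
0  | 0  | 0  ||     1     |        1         |         0         |            1             | 1
Every row is 1, so the formula is a tautology.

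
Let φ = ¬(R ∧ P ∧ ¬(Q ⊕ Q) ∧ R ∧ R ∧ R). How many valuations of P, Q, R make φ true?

P  Q  R  |  (R ∧ P)  (Q ⊕ Q)  ¬(Q ⊕ Q)  (R ∧ R)  (¬(Q ⊕ Q) ∧ (R ∧ R) ∧ R)  φ
0  0  0  |     0        0        1         0                0              1
0  0  1  |     0        0        1         1                1              1
0  1  0  |     0        0        1         0                0              1
0  1  1  |     0        0        1         1                1              1
1  0  0  |     0        0        1         0                0              1
1  0  1  |     1        0        1         1                1              0
1  1  0  |     0        0        1         0                0              1
1  1  1  |     1        0        1         1                1              0
The formula is true on 6 of the 8 rows.

6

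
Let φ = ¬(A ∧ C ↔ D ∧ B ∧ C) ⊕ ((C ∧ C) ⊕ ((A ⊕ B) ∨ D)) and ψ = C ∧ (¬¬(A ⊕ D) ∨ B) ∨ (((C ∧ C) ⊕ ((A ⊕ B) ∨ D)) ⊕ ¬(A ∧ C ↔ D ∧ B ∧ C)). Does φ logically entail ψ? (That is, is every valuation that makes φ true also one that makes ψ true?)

yes

  A   |   B   |   C   |   D   |   φ   |   ψ  
----- | ----- | ----- | ----- | ----- | -----
 True |  True |  True |  True | False |  True
 True |  True |  True | False | False |  True
 True |  True | False |  True |  True |  True
 True |  True | False | False | False | False
 True | False |  True |  True |  True |  True
 True | False |  True | False |  True |  True
 True | False | False |  True |  True |  True
 True | False | False | False |  True |  True
False |  True |  True |  True |  True |  True
False |  True |  True | False | False |  True
False |  True | False |  True |  True |  True
False |  True | False | False |  True |  True
False | False |  True |  True | False |  True
False | False |  True | False |  True |  True
False | False | False |  True |  True |  True
False | False | False | False | False | False
In every row where φ is true, ψ is also true, so φ ⊨ ψ.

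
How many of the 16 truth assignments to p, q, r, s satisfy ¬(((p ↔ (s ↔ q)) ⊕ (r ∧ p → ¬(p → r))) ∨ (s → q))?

  p   |   q   |   r   |   s   | (s ↔ q) | (p ↔ (s ↔ q)) | (r ∧ p) | (p → r) | ¬(p → r) | ((r ∧ p) → ¬(p → r)) | (s → q) |   φ  
----- | ----- | ----- | ----- | ------- | ------------- | ------- | ------- | -------- | -------------------- | ------- | -----
False | False | False | False |   True  |     False     |  False  |   True  |  False   |         True         |   True  | False
False | False | False |  True |  False  |      True     |  False  |   True  |  False   |         True         |  False  |  True
False | False |  True | False |   True  |     False     |  False  |   True  |  False   |         True         |   True  | False
False | False |  True |  True |  False  |      True     |  False  |   True  |  False   |         True         |  False  |  True
False |  True | False | False |  False  |      True     |  False  |   True  |  False   |         True         |   True  | False
False |  True | False |  True |   True  |     False     |  False  |   True  |  False   |         True         |   True  | False
False |  True |  True | False |  False  |      True     |  False  |   True  |  False   |         True         |   True  | False
False |  True |  True |  True |   True  |     False     |  False  |   True  |  False   |         True         |   True  | False
 True | False | False | False |   True  |      True     |  False  |  False  |   True   |         True         |   True  | False
 True | False | False |  True |  False  |     False     |  False  |  False  |   True   |         True         |  False  | False
 True | False |  True | False |   True  |      True     |   True  |   True  |  False   |        False         |   True  | False
 True | False |  True |  True |  False  |     False     |   True  |   True  |  False   |        False         |  False  |  True
 True |  True | False | False |  False  |     False     |  False  |  False  |   True   |         True         |   True  | False
 True |  True | False |  True |   True  |      True     |  False  |  False  |   True   |         True         |   True  | False
 True |  True |  True | False |  False  |     False     |   True  |   True  |  False   |        False         |   True  | False
 True |  True |  True |  True |   True  |      True     |   True  |   True  |  False   |        False         |   True  | False
The formula is true on 3 of the 16 rows.

3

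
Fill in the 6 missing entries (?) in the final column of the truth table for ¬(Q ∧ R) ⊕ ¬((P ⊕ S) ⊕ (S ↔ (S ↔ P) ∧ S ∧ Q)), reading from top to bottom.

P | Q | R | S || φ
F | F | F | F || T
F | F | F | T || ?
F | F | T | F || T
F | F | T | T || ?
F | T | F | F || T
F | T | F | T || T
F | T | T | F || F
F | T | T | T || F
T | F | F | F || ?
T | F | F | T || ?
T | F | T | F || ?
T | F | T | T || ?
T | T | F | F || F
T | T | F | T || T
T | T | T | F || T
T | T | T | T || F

Row P=F, Q=F, R=F, S=T: ¬(Q ∧ R) = T, ¬((P ⊕ S) ⊕ (S ↔ (S ↔ P) ∧ S ∧ Q)) = F, so the formula = T.
Row P=F, Q=F, R=T, S=T: ¬(Q ∧ R) = T, ¬((P ⊕ S) ⊕ (S ↔ (S ↔ P) ∧ S ∧ Q)) = F, so the formula = T.
Row P=T, Q=F, R=F, S=F: ¬(Q ∧ R) = T, ¬((P ⊕ S) ⊕ (S ↔ (S ↔ P) ∧ S ∧ Q)) = T, so the formula = F.
Row P=T, Q=F, R=F, S=T: ¬(Q ∧ R) = T, ¬((P ⊕ S) ⊕ (S ↔ (S ↔ P) ∧ S ∧ Q)) = T, so the formula = F.
Row P=T, Q=F, R=T, S=F: ¬(Q ∧ R) = T, ¬((P ⊕ S) ⊕ (S ↔ (S ↔ P) ∧ S ∧ Q)) = T, so the formula = F.
Row P=T, Q=F, R=T, S=T: ¬(Q ∧ R) = T, ¬((P ⊕ S) ⊕ (S ↔ (S ↔ P) ∧ S ∧ Q)) = T, so the formula = F.

T, T, F, F, F, F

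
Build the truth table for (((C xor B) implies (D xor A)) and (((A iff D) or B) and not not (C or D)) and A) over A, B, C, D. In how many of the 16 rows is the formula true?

A | B | C | D || (C xor B) | (D xor A) | (A iff D) | ((A iff D) or B) | (C or D) | not (C or D) | not not (C or D) | φ
F | F | F | F ||     F     |     F     |     T     |        T         |    F     |      T       |        F         | F
F | F | F | T ||     F     |     T     |     F     |        F         |    T     |      F       |        T         | F
F | F | T | F ||     T     |     F     |     T     |        T         |    T     |      F       |        T         | F
F | F | T | T ||     T     |     T     |     F     |        F         |    T     |      F       |        T         | F
F | T | F | F ||     T     |     F     |     T     |        T         |    F     |      T       |        F         | F
F | T | F | T ||     T     |     T     |     F     |        T         |    T     |      F       |        T         | F
F | T | T | F ||     F     |     F     |     T     |        T         |    T     |      F       |        T         | F
F | T | T | T ||     F     |     T     |     F     |        T         |    T     |      F       |        T         | F
T | F | F | F ||     F     |     T     |     F     |        F         |    F     |      T       |        F         | F
T | F | F | T ||     F     |     F     |     T     |        T         |    T     |      F       |        T         | T
T | F | T | F ||     T     |     T     |     F     |        F         |    T     |      F       |        T         | F
T | F | T | T ||     T     |     F     |     T     |        T         |    T     |      F       |        T         | F
T | T | F | F ||     T     |     T     |     F     |        T         |    F     |      T       |        F         | F
T | T | F | T ||     T     |     F     |     T     |        T         |    T     |      F       |        T         | F
T | T | T | F ||     F     |     T     |     F     |        T         |    T     |      F       |        T         | T
T | T | T | T ||     F     |     F     |     T     |        T         |    T     |      F       |        T         | T
The formula is true on 3 of the 16 rows.

3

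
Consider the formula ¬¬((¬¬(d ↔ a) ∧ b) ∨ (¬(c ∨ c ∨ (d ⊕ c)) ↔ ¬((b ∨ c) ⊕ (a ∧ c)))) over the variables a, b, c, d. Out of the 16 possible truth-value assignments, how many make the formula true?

10

  a   |   b   |   c   |   d   |   φ  
----- | ----- | ----- | ----- | -----
False | False | False | False |  True
False | False | False |  True | False
False | False |  True | False |  True
False | False |  True |  True |  True
False |  True | False | False |  True
False |  True | False |  True |  True
False |  True |  True | False |  True
False |  True |  True |  True |  True
 True | False | False | False |  True
 True | False | False |  True | False
 True | False |  True | False | False
 True | False |  True |  True | False
 True |  True | False | False | False
 True |  True | False |  True |  True
 True |  True |  True | False | False
 True |  True |  True |  True |  True
The formula is true on 10 of the 16 rows.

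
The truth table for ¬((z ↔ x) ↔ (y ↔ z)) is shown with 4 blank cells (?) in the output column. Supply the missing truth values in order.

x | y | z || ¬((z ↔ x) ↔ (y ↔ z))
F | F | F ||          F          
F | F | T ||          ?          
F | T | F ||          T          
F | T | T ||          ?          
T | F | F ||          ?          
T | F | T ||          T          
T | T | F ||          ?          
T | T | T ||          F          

F, T, T, F

Row x=F, y=F, z=T: (z ↔ x) = F, (y ↔ z) = F, ((z ↔ x) ↔ (y ↔ z)) = T, so ¬((z ↔ x) ↔ (y ↔ z)) = F.
Row x=F, y=T, z=T: (z ↔ x) = F, (y ↔ z) = T, ((z ↔ x) ↔ (y ↔ z)) = F, so ¬((z ↔ x) ↔ (y ↔ z)) = T.
Row x=T, y=F, z=F: (z ↔ x) = F, (y ↔ z) = T, ((z ↔ x) ↔ (y ↔ z)) = F, so ¬((z ↔ x) ↔ (y ↔ z)) = T.
Row x=T, y=T, z=F: (z ↔ x) = F, (y ↔ z) = F, ((z ↔ x) ↔ (y ↔ z)) = T, so ¬((z ↔ x) ↔ (y ↔ z)) = F.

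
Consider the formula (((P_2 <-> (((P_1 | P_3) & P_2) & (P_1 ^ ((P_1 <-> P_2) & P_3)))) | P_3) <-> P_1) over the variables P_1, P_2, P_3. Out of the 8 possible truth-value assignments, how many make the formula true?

5

 P_1    P_2    P_3      (P_1 | P_3)  ((P_1 | P_3) & P_2)  (P_1 <-> P_2)  ((P_1 <-> P_2) & P_3)    φ  
False  False  False        False            False              True              False          False
False  False   True         True            False              True               True          False
False   True  False        False            False             False              False           True
False   True   True         True             True             False              False          False
 True  False  False         True            False             False              False           True
 True  False   True         True            False             False              False           True
 True   True  False         True             True              True              False           True
 True   True   True         True             True              True               True           True
The formula is true on 5 of the 8 rows.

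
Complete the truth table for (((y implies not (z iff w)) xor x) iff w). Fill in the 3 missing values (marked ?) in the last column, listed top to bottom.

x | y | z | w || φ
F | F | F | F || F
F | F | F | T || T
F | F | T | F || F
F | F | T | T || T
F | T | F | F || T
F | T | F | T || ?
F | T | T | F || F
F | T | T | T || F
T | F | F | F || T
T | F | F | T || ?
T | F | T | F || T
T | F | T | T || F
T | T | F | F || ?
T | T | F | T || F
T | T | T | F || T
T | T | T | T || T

Row x=F, y=T, z=F, w=T: ((y implies not (z iff w)) xor x) = T, so the formula = T.
Row x=T, y=F, z=F, w=T: ((y implies not (z iff w)) xor x) = F, so the formula = F.
Row x=T, y=T, z=F, w=F: ((y implies not (z iff w)) xor x) = T, so the formula = F.

T, F, F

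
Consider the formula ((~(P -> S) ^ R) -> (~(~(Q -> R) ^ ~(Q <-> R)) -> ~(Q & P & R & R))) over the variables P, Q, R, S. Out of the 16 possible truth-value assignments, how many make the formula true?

  P   |   Q   |   R   |   S   |   φ  
----- | ----- | ----- | ----- | -----
 True |  True |  True |  True | False
 True |  True |  True | False |  True
 True |  True | False |  True |  True
 True |  True | False | False |  True
 True | False |  True |  True |  True
 True | False |  True | False |  True
 True | False | False |  True |  True
 True | False | False | False |  True
False |  True |  True |  True |  True
False |  True |  True | False |  True
False |  True | False |  True |  True
False |  True | False | False |  True
False | False |  True |  True |  True
False | False |  True | False |  True
False | False | False |  True |  True
False | False | False | False |  True
The formula is true on 15 of the 16 rows.

15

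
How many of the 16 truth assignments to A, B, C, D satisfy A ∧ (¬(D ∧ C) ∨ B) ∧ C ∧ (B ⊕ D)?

1

  A   |   B   |   C   |   D   ||   φ  
 True |  True |  True |  True || False
 True |  True |  True | False ||  True
 True |  True | False |  True || False
 True |  True | False | False || False
 True | False |  True |  True || False
 True | False |  True | False || False
 True | False | False |  True || False
 True | False | False | False || False
False |  True |  True |  True || False
False |  True |  True | False || False
False |  True | False |  True || False
False |  True | False | False || False
False | False |  True |  True || False
False | False |  True | False || False
False | False | False |  True || False
False | False | False | False || False
The formula is true on 1 of the 16 rows.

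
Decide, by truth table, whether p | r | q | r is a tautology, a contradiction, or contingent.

p  q  r     (p | r)  ((p | r) | q | r)
T  T  T        T             T        
T  T  F        T             T        
T  F  T        T             T        
T  F  F        T             T        
F  T  T        T             T        
F  T  F        F             T        
F  F  T        T             T        
F  F  F        F             F        
7 of 8 rows are T, so the formula is contingent.

contingent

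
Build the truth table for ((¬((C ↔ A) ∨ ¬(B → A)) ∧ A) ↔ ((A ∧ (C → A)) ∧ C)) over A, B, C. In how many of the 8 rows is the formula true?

A | B | C | (C ↔ A) | (B → A) | ¬(B → A) | ((C ↔ A) ∨ ¬(B → A)) | ¬((C ↔ A) ∨ ¬(B → A)) | (¬((C ↔ A) ∨ ¬(B → A)) ∧ A) | (C → A) | (A ∧ (C → A)) | ((A ∧ (C → A)) ∧ C) | φ
- | - | - | ------- | ------- | -------- | -------------------- | --------------------- | --------------------------- | ------- | ------------- | ------------------- | -
F | F | F |    T    |    T    |    F     |          T           |           F           |              F              |    T    |       F       |          F          | T
F | F | T |    F    |    T    |    F     |          F           |           T           |              F              |    F    |       F       |          F          | T
F | T | F |    T    |    F    |    T     |          T           |           F           |              F              |    T    |       F       |          F          | T
F | T | T |    F    |    F    |    T     |          T           |           F           |              F              |    F    |       F       |          F          | T
T | F | F |    F    |    T    |    F     |          F           |           T           |              T              |    T    |       T       |          F          | F
T | F | T |    T    |    T    |    F     |          T           |           F           |              F              |    T    |       T       |          T          | F
T | T | F |    F    |    T    |    F     |          F           |           T           |              T              |    T    |       T       |          F          | F
T | T | T |    T    |    T    |    F     |          T           |           F           |              F              |    T    |       T       |          T          | F
The formula is true on 4 of the 8 rows.

4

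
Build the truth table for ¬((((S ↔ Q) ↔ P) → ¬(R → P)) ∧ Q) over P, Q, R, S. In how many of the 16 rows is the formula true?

11

P | Q | R | S | (S ↔ Q) | ((S ↔ Q) ↔ P) | (R → P) | ¬(R → P) | (((S ↔ Q) ↔ P) → ¬(R → P)) | φ
- | - | - | - | ------- | ------------- | ------- | -------- | -------------------------- | -
F | F | F | F |    T    |       F       |    T    |    F     |             T              | T
F | F | F | T |    F    |       T       |    T    |    F     |             F              | T
F | F | T | F |    T    |       F       |    F    |    T     |             T              | T
F | F | T | T |    F    |       T       |    F    |    T     |             T              | T
F | T | F | F |    F    |       T       |    T    |    F     |             F              | T
F | T | F | T |    T    |       F       |    T    |    F     |             T              | F
F | T | T | F |    F    |       T       |    F    |    T     |             T              | F
F | T | T | T |    T    |       F       |    F    |    T     |             T              | F
T | F | F | F |    T    |       T       |    T    |    F     |             F              | T
T | F | F | T |    F    |       F       |    T    |    F     |             T              | T
T | F | T | F |    T    |       T       |    T    |    F     |             F              | T
T | F | T | T |    F    |       F       |    T    |    F     |             T              | T
T | T | F | F |    F    |       F       |    T    |    F     |             T              | F
T | T | F | T |    T    |       T       |    T    |    F     |             F              | T
T | T | T | F |    F    |       F       |    T    |    F     |             T              | F
T | T | T | T |    T    |       T       |    T    |    F     |             F              | T
The formula is true on 11 of the 16 rows.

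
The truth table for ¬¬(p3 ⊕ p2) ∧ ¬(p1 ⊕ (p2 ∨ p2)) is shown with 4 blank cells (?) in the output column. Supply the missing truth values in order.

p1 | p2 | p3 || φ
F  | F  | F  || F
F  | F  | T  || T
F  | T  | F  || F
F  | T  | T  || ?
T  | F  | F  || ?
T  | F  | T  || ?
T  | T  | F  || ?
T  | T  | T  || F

F, F, F, T

Row p1=F, p2=T, p3=T: ¬¬(p3 ⊕ p2) = F, ¬(p1 ⊕ (p2 ∨ p2)) = F, so the formula = F.
Row p1=T, p2=F, p3=F: ¬¬(p3 ⊕ p2) = F, ¬(p1 ⊕ (p2 ∨ p2)) = F, so the formula = F.
Row p1=T, p2=F, p3=T: ¬¬(p3 ⊕ p2) = T, ¬(p1 ⊕ (p2 ∨ p2)) = F, so the formula = F.
Row p1=T, p2=T, p3=F: ¬¬(p3 ⊕ p2) = T, ¬(p1 ⊕ (p2 ∨ p2)) = T, so the formula = T.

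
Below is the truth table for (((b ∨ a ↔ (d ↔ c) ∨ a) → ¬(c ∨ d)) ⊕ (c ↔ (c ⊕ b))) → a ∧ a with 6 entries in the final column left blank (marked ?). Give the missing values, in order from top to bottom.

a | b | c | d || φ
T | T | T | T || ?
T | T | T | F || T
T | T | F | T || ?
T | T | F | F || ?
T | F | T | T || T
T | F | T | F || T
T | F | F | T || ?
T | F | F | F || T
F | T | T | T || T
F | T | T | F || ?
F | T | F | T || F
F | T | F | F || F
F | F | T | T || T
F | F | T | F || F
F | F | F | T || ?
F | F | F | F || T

T, T, T, T, F, F

Row a=T, b=T, c=T, d=T: (((b ∨ a ↔ (d ↔ c) ∨ a) → ¬(c ∨ d)) ⊕ (c ↔ (c ⊕ b))) = F, (a ∧ a) = T, so the formula = T.
Row a=T, b=T, c=F, d=T: (((b ∨ a ↔ (d ↔ c) ∨ a) → ¬(c ∨ d)) ⊕ (c ↔ (c ⊕ b))) = F, (a ∧ a) = T, so the formula = T.
Row a=T, b=T, c=F, d=F: (((b ∨ a ↔ (d ↔ c) ∨ a) → ¬(c ∨ d)) ⊕ (c ↔ (c ⊕ b))) = T, (a ∧ a) = T, so the formula = T.
Row a=T, b=F, c=F, d=T: (((b ∨ a ↔ (d ↔ c) ∨ a) → ¬(c ∨ d)) ⊕ (c ↔ (c ⊕ b))) = T, (a ∧ a) = T, so the formula = T.
Row a=F, b=T, c=T, d=F: (((b ∨ a ↔ (d ↔ c) ∨ a) → ¬(c ∨ d)) ⊕ (c ↔ (c ⊕ b))) = T, (a ∧ a) = F, so the formula = F.
Row a=F, b=F, c=F, d=T: (((b ∨ a ↔ (d ↔ c) ∨ a) → ¬(c ∨ d)) ⊕ (c ↔ (c ⊕ b))) = T, (a ∧ a) = F, so the formula = F.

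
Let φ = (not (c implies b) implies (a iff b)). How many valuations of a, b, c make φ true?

a | b | c | (c implies b) | not (c implies b) | (a iff b) | φ
- | - | - | ------------- | ----------------- | --------- | -
1 | 1 | 1 |       1       |         0         |     1     | 1
1 | 1 | 0 |       1       |         0         |     1     | 1
1 | 0 | 1 |       0       |         1         |     0     | 0
1 | 0 | 0 |       1       |         0         |     0     | 1
0 | 1 | 1 |       1       |         0         |     0     | 1
0 | 1 | 0 |       1       |         0         |     0     | 1
0 | 0 | 1 |       0       |         1         |     1     | 1
0 | 0 | 0 |       1       |         0         |     1     | 1
The formula is true on 7 of the 8 rows.

7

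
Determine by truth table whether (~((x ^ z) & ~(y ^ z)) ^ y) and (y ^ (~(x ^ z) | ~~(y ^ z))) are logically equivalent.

equivalent

x | y | z || φ | ψ
0 | 0 | 0 || 1 | 1
0 | 0 | 1 || 1 | 1
0 | 1 | 0 || 0 | 0
0 | 1 | 1 || 1 | 1
1 | 0 | 0 || 0 | 0
1 | 0 | 1 || 1 | 1
1 | 1 | 0 || 0 | 0
1 | 1 | 1 || 0 | 0
The columns for φ and ψ agree on every row, so they are logically equivalent.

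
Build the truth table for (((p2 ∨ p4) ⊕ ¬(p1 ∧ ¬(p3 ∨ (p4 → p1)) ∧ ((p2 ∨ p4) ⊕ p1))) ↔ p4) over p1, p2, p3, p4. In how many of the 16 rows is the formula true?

4

  p1     p2     p3     p4   |  (p2 ∨ p4)  (p4 → p1)  (p3 ∨ (p4 → p1))  ¬(p3 ∨ (p4 → p1))  ((p2 ∨ p4) ⊕ p1)    φ  
 True   True   True   True  |     True       True          True              False             False        False
 True   True   True  False  |     True       True          True              False             False         True
 True   True  False   True  |     True       True          True              False             False        False
 True   True  False  False  |     True       True          True              False             False         True
 True  False   True   True  |     True       True          True              False             False        False
 True  False   True  False  |    False       True          True              False              True        False
 True  False  False   True  |     True       True          True              False             False        False
 True  False  False  False  |    False       True          True              False              True        False
False   True   True   True  |     True      False          True              False              True        False
False   True   True  False  |     True       True          True              False              True         True
False   True  False   True  |     True      False         False               True              True        False
False   True  False  False  |     True       True          True              False              True         True
False  False   True   True  |     True      False          True              False              True        False
False  False   True  False  |    False       True          True              False             False        False
False  False  False   True  |     True      False         False               True              True        False
False  False  False  False  |    False       True          True              False             False        False
The formula is true on 4 of the 16 rows.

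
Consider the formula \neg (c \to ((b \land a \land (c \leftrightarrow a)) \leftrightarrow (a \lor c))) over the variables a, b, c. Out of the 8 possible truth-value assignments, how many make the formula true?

a  b  c  |  φ
T  T  T  |  F
T  T  F  |  F
T  F  T  |  T
T  F  F  |  F
F  T  T  |  T
F  T  F  |  F
F  F  T  |  T
F  F  F  |  F
The formula is true on 3 of the 8 rows.

3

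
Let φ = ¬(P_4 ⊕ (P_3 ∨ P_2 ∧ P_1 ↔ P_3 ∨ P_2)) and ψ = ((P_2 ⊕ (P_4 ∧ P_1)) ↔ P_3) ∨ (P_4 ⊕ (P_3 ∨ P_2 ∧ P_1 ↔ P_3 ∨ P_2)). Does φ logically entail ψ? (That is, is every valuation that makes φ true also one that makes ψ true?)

P_1 | P_2 | P_3 | P_4 || φ | ψ
 T  |  T  |  T  |  T  || T | F
 T  |  T  |  T  |  F  || F | T
 T  |  T  |  F  |  T  || T | T
 T  |  T  |  F  |  F  || F | T
 T  |  F  |  T  |  T  || T | T
 T  |  F  |  T  |  F  || F | T
 T  |  F  |  F  |  T  || T | F
 T  |  F  |  F  |  F  || F | T
 F  |  T  |  T  |  T  || T | T
 F  |  T  |  T  |  F  || F | T
 F  |  T  |  F  |  T  || F | T
 F  |  T  |  F  |  F  || T | F
 F  |  F  |  T  |  T  || T | F
 F  |  F  |  T  |  F  || F | T
 F  |  F  |  F  |  T  || T | T
 F  |  F  |  F  |  F  || F | T
At P_1=T, P_2=T, P_3=T, P_4=T we have φ true but ψ false, so φ does not entail ψ.

no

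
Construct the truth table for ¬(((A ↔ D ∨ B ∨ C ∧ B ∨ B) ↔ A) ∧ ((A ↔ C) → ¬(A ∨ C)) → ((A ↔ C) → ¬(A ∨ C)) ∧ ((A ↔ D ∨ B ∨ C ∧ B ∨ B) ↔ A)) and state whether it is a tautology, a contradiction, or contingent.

contradiction

A | B | C | D || φ
T | T | T | T || F
T | T | T | F || F
T | T | F | T || F
T | T | F | F || F
T | F | T | T || F
T | F | T | F || F
T | F | F | T || F
T | F | F | F || F
F | T | T | T || F
F | T | T | F || F
F | T | F | T || F
F | T | F | F || F
F | F | T | T || F
F | F | T | F || F
F | F | F | T || F
F | F | F | F || F
Every row is F, so the formula is a contradiction.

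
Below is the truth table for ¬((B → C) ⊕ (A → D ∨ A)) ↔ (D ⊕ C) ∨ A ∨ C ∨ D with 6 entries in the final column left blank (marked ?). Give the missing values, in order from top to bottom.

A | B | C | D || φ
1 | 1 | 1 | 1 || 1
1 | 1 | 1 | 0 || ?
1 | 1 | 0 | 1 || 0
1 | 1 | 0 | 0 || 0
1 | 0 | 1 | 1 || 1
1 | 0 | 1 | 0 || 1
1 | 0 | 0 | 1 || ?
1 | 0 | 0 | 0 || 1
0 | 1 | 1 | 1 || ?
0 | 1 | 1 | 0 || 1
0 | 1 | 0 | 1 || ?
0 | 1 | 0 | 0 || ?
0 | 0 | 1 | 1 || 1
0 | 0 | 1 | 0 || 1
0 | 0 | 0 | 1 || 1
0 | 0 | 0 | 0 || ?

Row A=1, B=1, C=1, D=0: ¬((B → C) ⊕ (A → D ∨ A)) = 1, ((D ⊕ C) ∨ A ∨ C ∨ D) = 1, so the formula = 1.
Row A=1, B=0, C=0, D=1: ¬((B → C) ⊕ (A → D ∨ A)) = 1, ((D ⊕ C) ∨ A ∨ C ∨ D) = 1, so the formula = 1.
Row A=0, B=1, C=1, D=1: ¬((B → C) ⊕ (A → D ∨ A)) = 1, ((D ⊕ C) ∨ A ∨ C ∨ D) = 1, so the formula = 1.
Row A=0, B=1, C=0, D=1: ¬((B → C) ⊕ (A → D ∨ A)) = 0, ((D ⊕ C) ∨ A ∨ C ∨ D) = 1, so the formula = 0.
Row A=0, B=1, C=0, D=0: ¬((B → C) ⊕ (A → D ∨ A)) = 0, ((D ⊕ C) ∨ A ∨ C ∨ D) = 0, so the formula = 1.
Row A=0, B=0, C=0, D=0: ¬((B → C) ⊕ (A → D ∨ A)) = 1, ((D ⊕ C) ∨ A ∨ C ∨ D) = 0, so the formula = 0.

1, 1, 1, 0, 1, 0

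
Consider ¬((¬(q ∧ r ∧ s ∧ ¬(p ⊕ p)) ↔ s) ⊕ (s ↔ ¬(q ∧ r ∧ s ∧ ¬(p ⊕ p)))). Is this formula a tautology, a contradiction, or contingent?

tautology

p | q | r | s | φ
- | - | - | - | -
T | T | T | T | T
T | T | T | F | T
T | T | F | T | T
T | T | F | F | T
T | F | T | T | T
T | F | T | F | T
T | F | F | T | T
T | F | F | F | T
F | T | T | T | T
F | T | T | F | T
F | T | F | T | T
F | T | F | F | T
F | F | T | T | T
F | F | T | F | T
F | F | F | T | T
F | F | F | F | T
Every row is T, so the formula is a tautology.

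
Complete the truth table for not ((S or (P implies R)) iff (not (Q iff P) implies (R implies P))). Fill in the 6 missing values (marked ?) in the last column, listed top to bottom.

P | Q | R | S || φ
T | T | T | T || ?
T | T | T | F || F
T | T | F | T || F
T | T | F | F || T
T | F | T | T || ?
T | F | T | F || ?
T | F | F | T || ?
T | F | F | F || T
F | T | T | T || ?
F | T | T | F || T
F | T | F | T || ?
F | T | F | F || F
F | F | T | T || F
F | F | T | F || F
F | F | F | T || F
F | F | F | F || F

Row P=T, Q=T, R=T, S=T: (S or (P implies R)) = T, (not (Q iff P) implies (R implies P)) = T, ((S or (P implies R)) iff (not (Q iff P) implies (R implies P))) = T, so the formula = F.
Row P=T, Q=F, R=T, S=T: (S or (P implies R)) = T, (not (Q iff P) implies (R implies P)) = T, ((S or (P implies R)) iff (not (Q iff P) implies (R implies P))) = T, so the formula = F.
Row P=T, Q=F, R=T, S=F: (S or (P implies R)) = T, (not (Q iff P) implies (R implies P)) = T, ((S or (P implies R)) iff (not (Q iff P) implies (R implies P))) = T, so the formula = F.
Row P=T, Q=F, R=F, S=T: (S or (P implies R)) = T, (not (Q iff P) implies (R implies P)) = T, ((S or (P implies R)) iff (not (Q iff P) implies (R implies P))) = T, so the formula = F.
Row P=F, Q=T, R=T, S=T: (S or (P implies R)) = T, (not (Q iff P) implies (R implies P)) = F, ((S or (P implies R)) iff (not (Q iff P) implies (R implies P))) = F, so the formula = T.
Row P=F, Q=T, R=F, S=T: (S or (P implies R)) = T, (not (Q iff P) implies (R implies P)) = T, ((S or (P implies R)) iff (not (Q iff P) implies (R implies P))) = T, so the formula = F.

F, F, F, F, T, F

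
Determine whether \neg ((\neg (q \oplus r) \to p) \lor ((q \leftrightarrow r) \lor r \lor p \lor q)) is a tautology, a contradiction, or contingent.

p  q  r  |  (q \oplus r)  \neg (q \oplus r)  (\neg (q \oplus r) \to p)  (q \leftrightarrow r)  φ
F  F  F  |       F                T                      F                        T            F
F  F  T  |       T                F                      T                        F            F
F  T  F  |       T                F                      T                        F            F
F  T  T  |       F                T                      F                        T            F
T  F  F  |       F                T                      T                        T            F
T  F  T  |       T                F                      T                        F            F
T  T  F  |       T                F                      T                        F            F
T  T  T  |       F                T                      T                        T            F
Every row is F, so the formula is a contradiction.

contradiction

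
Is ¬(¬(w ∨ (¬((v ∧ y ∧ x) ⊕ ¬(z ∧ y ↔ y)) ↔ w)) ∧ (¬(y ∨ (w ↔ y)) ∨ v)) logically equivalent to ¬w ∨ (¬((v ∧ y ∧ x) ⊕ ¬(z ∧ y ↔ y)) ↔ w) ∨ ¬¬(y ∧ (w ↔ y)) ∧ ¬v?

x | y | z | w | v | φ | ψ
- | - | - | - | - | - | -
0 | 0 | 0 | 0 | 0 | 1 | 1
0 | 0 | 0 | 0 | 1 | 0 | 1
0 | 0 | 0 | 1 | 0 | 1 | 1
0 | 0 | 0 | 1 | 1 | 1 | 1
0 | 0 | 1 | 0 | 0 | 1 | 1
0 | 0 | 1 | 0 | 1 | 0 | 1
0 | 0 | 1 | 1 | 0 | 1 | 1
0 | 0 | 1 | 1 | 1 | 1 | 1
0 | 1 | 0 | 0 | 0 | 1 | 1
0 | 1 | 0 | 0 | 1 | 1 | 1
0 | 1 | 0 | 1 | 0 | 1 | 1
0 | 1 | 0 | 1 | 1 | 1 | 0
0 | 1 | 1 | 0 | 0 | 1 | 1
0 | 1 | 1 | 0 | 1 | 0 | 1
0 | 1 | 1 | 1 | 0 | 1 | 1
0 | 1 | 1 | 1 | 1 | 1 | 1
1 | 0 | 0 | 0 | 0 | 1 | 1
1 | 0 | 0 | 0 | 1 | 0 | 1
1 | 0 | 0 | 1 | 0 | 1 | 1
1 | 0 | 0 | 1 | 1 | 1 | 1
1 | 0 | 1 | 0 | 0 | 1 | 1
1 | 0 | 1 | 0 | 1 | 0 | 1
1 | 0 | 1 | 1 | 0 | 1 | 1
1 | 0 | 1 | 1 | 1 | 1 | 1
1 | 1 | 0 | 0 | 0 | 1 | 1
1 | 1 | 0 | 0 | 1 | 0 | 1
1 | 1 | 0 | 1 | 0 | 1 | 1
1 | 1 | 0 | 1 | 1 | 1 | 1
1 | 1 | 1 | 0 | 0 | 1 | 1
1 | 1 | 1 | 0 | 1 | 1 | 1
1 | 1 | 1 | 1 | 0 | 1 | 1
1 | 1 | 1 | 1 | 1 | 1 | 0
The columns differ at x=0, y=0, z=0, w=0, v=1 (φ=0, ψ=1), so they are not equivalent.

not equivalent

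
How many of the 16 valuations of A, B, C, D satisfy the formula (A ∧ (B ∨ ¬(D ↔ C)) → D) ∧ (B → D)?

A | B | C | D || (D ↔ C) | ¬(D ↔ C) | (B ∨ ¬(D ↔ C)) | (A ∧ (B ∨ ¬(D ↔ C))) | ((A ∧ (B ∨ ¬(D ↔ C))) → D) | (B → D) | φ
F | F | F | F ||    T    |    F     |       F        |          F           |             T              |    T    | T
F | F | F | T ||    F    |    T     |       T        |          F           |             T              |    T    | T
F | F | T | F ||    F    |    T     |       T        |          F           |             T              |    T    | T
F | F | T | T ||    T    |    F     |       F        |          F           |             T              |    T    | T
F | T | F | F ||    T    |    F     |       T        |          F           |             T              |    F    | F
F | T | F | T ||    F    |    T     |       T        |          F           |             T              |    T    | T
F | T | T | F ||    F    |    T     |       T        |          F           |             T              |    F    | F
F | T | T | T ||    T    |    F     |       T        |          F           |             T              |    T    | T
T | F | F | F ||    T    |    F     |       F        |          F           |             T              |    T    | T
T | F | F | T ||    F    |    T     |       T        |          T           |             T              |    T    | T
T | F | T | F ||    F    |    T     |       T        |          T           |             F              |    T    | F
T | F | T | T ||    T    |    F     |       F        |          F           |             T              |    T    | T
T | T | F | F ||    T    |    F     |       T        |          T           |             F              |    F    | F
T | T | F | T ||    F    |    T     |       T        |          T           |             T              |    T    | T
T | T | T | F ||    F    |    T     |       T        |          T           |             F              |    F    | F
T | T | T | T ||    T    |    F     |       T        |          T           |             T              |    T    | T
The formula is true on 11 of the 16 rows.

11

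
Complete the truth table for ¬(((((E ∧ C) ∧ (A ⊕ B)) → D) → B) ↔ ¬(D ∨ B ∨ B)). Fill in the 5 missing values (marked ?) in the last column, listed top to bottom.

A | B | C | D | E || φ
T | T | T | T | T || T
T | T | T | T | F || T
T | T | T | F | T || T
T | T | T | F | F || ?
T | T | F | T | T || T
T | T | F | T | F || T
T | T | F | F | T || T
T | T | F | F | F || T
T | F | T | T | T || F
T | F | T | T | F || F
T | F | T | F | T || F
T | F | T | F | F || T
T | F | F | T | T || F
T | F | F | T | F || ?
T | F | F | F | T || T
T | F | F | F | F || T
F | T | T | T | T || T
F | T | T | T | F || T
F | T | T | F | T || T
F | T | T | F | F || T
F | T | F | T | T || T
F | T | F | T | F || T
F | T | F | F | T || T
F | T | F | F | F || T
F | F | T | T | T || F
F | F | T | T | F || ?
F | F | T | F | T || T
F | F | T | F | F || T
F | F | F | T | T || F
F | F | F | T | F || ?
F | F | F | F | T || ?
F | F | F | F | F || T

T, F, F, F, T

Row A=T, B=T, C=T, D=F, E=F: ((((E ∧ C) ∧ (A ⊕ B)) → D) → B) = T, ¬(D ∨ B ∨ B) = F, (((((E ∧ C) ∧ (A ⊕ B)) → D) → B) ↔ ¬(D ∨ B ∨ B)) = F, so the formula = T.
Row A=T, B=F, C=F, D=T, E=F: ((((E ∧ C) ∧ (A ⊕ B)) → D) → B) = F, ¬(D ∨ B ∨ B) = F, (((((E ∧ C) ∧ (A ⊕ B)) → D) → B) ↔ ¬(D ∨ B ∨ B)) = T, so the formula = F.
Row A=F, B=F, C=T, D=T, E=F: ((((E ∧ C) ∧ (A ⊕ B)) → D) → B) = F, ¬(D ∨ B ∨ B) = F, (((((E ∧ C) ∧ (A ⊕ B)) → D) → B) ↔ ¬(D ∨ B ∨ B)) = T, so the formula = F.
Row A=F, B=F, C=F, D=T, E=F: ((((E ∧ C) ∧ (A ⊕ B)) → D) → B) = F, ¬(D ∨ B ∨ B) = F, (((((E ∧ C) ∧ (A ⊕ B)) → D) → B) ↔ ¬(D ∨ B ∨ B)) = T, so the formula = F.
Row A=F, B=F, C=F, D=F, E=T: ((((E ∧ C) ∧ (A ⊕ B)) → D) → B) = F, ¬(D ∨ B ∨ B) = T, (((((E ∧ C) ∧ (A ⊕ B)) → D) → B) ↔ ¬(D ∨ B ∨ B)) = F, so the formula = T.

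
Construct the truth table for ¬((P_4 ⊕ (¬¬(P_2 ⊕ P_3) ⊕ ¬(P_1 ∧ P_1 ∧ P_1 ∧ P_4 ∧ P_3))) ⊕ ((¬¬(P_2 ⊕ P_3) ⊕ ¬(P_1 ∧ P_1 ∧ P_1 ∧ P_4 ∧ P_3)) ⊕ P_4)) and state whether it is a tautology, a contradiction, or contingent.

P_1 | P_2 | P_3 | P_4 | φ
--- | --- | --- | --- | -
 F  |  F  |  F  |  F  | T
 F  |  F  |  F  |  T  | T
 F  |  F  |  T  |  F  | T
 F  |  F  |  T  |  T  | T
 F  |  T  |  F  |  F  | T
 F  |  T  |  F  |  T  | T
 F  |  T  |  T  |  F  | T
 F  |  T  |  T  |  T  | T
 T  |  F  |  F  |  F  | T
 T  |  F  |  F  |  T  | T
 T  |  F  |  T  |  F  | T
 T  |  F  |  T  |  T  | T
 T  |  T  |  F  |  F  | T
 T  |  T  |  F  |  T  | T
 T  |  T  |  T  |  F  | T
 T  |  T  |  T  |  T  | T
Every row is T, so the formula is a tautology.

tautology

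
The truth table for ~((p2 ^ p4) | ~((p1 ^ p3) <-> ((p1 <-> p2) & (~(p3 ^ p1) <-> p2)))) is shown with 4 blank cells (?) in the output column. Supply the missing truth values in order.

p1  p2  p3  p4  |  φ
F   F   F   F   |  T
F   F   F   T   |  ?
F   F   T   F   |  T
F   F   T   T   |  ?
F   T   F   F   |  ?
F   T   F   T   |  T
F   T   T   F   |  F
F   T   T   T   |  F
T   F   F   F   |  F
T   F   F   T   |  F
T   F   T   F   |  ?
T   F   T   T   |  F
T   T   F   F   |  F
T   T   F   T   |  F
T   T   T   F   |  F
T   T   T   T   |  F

Row p1=F, p2=F, p3=F, p4=T: (p2 ^ p4) = T, ~((p1 ^ p3) <-> ((p1 <-> p2) & (~(p3 ^ p1) <-> p2))) = F, ((p2 ^ p4) | ~((p1 ^ p3) <-> ((p1 <-> p2) & (~(p3 ^ p1) <-> p2)))) = T, so the formula = F.
Row p1=F, p2=F, p3=T, p4=T: (p2 ^ p4) = T, ~((p1 ^ p3) <-> ((p1 <-> p2) & (~(p3 ^ p1) <-> p2))) = F, ((p2 ^ p4) | ~((p1 ^ p3) <-> ((p1 <-> p2) & (~(p3 ^ p1) <-> p2)))) = T, so the formula = F.
Row p1=F, p2=T, p3=F, p4=F: (p2 ^ p4) = T, ~((p1 ^ p3) <-> ((p1 <-> p2) & (~(p3 ^ p1) <-> p2))) = F, ((p2 ^ p4) | ~((p1 ^ p3) <-> ((p1 <-> p2) & (~(p3 ^ p1) <-> p2)))) = T, so the formula = F.
Row p1=T, p2=F, p3=T, p4=F: (p2 ^ p4) = F, ~((p1 ^ p3) <-> ((p1 <-> p2) & (~(p3 ^ p1) <-> p2))) = F, ((p2 ^ p4) | ~((p1 ^ p3) <-> ((p1 <-> p2) & (~(p3 ^ p1) <-> p2)))) = F, so the formula = T.

F, F, F, T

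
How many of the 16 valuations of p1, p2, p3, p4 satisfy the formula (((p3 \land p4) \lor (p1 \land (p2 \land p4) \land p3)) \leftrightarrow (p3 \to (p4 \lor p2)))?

6

p1  p2  p3  p4  |  (p3 \land p4)  (p2 \land p4)  (p4 \lor p2)  (p3 \to (p4 \lor p2))  φ
T   T   T   T   |        T              T             T                  T            T
T   T   T   F   |        F              F             T                  T            F
T   T   F   T   |        F              T             T                  T            F
T   T   F   F   |        F              F             T                  T            F
T   F   T   T   |        T              F             T                  T            T
T   F   T   F   |        F              F             F                  F            T
T   F   F   T   |        F              F             T                  T            F
T   F   F   F   |        F              F             F                  T            F
F   T   T   T   |        T              T             T                  T            T
F   T   T   F   |        F              F             T                  T            F
F   T   F   T   |        F              T             T                  T            F
F   T   F   F   |        F              F             T                  T            F
F   F   T   T   |        T              F             T                  T            T
F   F   T   F   |        F              F             F                  F            T
F   F   F   T   |        F              F             T                  T            F
F   F   F   F   |        F              F             F                  T            F
The formula is true on 6 of the 16 rows.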